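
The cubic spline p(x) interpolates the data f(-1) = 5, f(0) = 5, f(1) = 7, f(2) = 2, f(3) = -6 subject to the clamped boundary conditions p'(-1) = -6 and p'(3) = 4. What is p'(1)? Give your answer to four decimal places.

Let m_i = p''(x_i). Step sizes h_i = 1, 1, 1, 1; slopes of the chords Δ_i = (y_(i+1) - y_i)/h_i = 0, 2, -5, -8.
  1·m_0 + 4·m_1 + 1·m_2 = 6(Δ_1 - Δ_0) = 12
  1·m_1 + 4·m_2 + 1·m_3 = 6(Δ_2 - Δ_1) = -42
  1·m_2 + 4·m_3 + 1·m_4 = 6(Δ_3 - Δ_2) = -18
Clamped end conditions give two more equations: 2h_0·m_0 + h_0·m_1 = 6(Δ_0 - p'(-1)) = 36 and h_3·m_3 + 2h_3·m_4 = 6(p'(3) - Δ_3) = 72.
Solving the tridiagonal system: m_0 = 499/28, m_1 = 5/14, m_2 = -29/4, m_3 = -187/14, m_4 = 1195/28.
On [1, 2], p'(x) = b_2 + 2c_2·(x - 1) + 3d_2·(x - 1)² with b_2 = Δ_2 - h_2(2m_2 + m_3)/6 = -5/14, c_2 = m_2/2 = -29/8, d_2 = (m_3 - m_2)/(6h_2) = -57/56. So p'(1) = -5/14.

-0.3571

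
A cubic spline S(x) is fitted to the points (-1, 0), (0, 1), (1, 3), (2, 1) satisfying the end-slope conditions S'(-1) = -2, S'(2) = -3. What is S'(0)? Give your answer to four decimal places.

2.7333

Write M_i for S''(x_i). With h_i = 1, 1, 1 and divided differences Δ_i = 1, 2, -2, the continuity of S' gives the tridiagonal system
  1·M_0 + 4·M_1 + 1·M_2 = 6(Δ_1 - Δ_0) = 6
  1·M_1 + 4·M_2 + 1·M_3 = 6(Δ_2 - Δ_1) = -24
Clamped end conditions give two more equations: 2h_0·M_0 + h_0·M_1 = 6(Δ_0 - S'(-1)) = 18 and h_2·M_2 + 2h_2·M_3 = 6(S'(2) - Δ_2) = -6.
Solving the tridiagonal system: M_0 = 128/15, M_1 = 14/15, M_2 = -94/15, M_3 = 2/15.
On [0, 1], S'(x) = b_1 + 2c_1·x + 3d_1·x² with b_1 = Δ_1 - h_1(2M_1 + M_2)/6 = 41/15, c_1 = M_1/2 = 7/15, d_1 = (M_2 - M_1)/(6h_1) = -6/5. So S'(0) = 41/15.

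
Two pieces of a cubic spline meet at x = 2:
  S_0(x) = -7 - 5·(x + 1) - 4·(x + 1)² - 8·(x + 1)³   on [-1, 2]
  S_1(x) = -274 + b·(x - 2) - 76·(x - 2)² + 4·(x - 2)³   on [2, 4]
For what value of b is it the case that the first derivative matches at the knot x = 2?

-245

S_0'(x) = -5 - 8·(x + 1) - 24·(x + 1)², so S_0'(2) = -245. On the right, S_1'(2) = b, so b = -245.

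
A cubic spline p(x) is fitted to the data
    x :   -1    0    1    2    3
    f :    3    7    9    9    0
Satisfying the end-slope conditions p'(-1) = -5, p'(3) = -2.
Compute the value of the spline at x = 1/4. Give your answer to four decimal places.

With σ_i denoting the second derivative at x_i, h_i = 1, 1, 1, 1, and Δ_i = (y_(i+1) − y_i)/h_i = 4, 2, 0, -9:
  1·σ_0 + 4·σ_1 + 1·σ_2 = 6(Δ_1 - Δ_0) = -12
  1·σ_1 + 4·σ_2 + 1·σ_3 = 6(Δ_2 - Δ_1) = -12
  1·σ_2 + 4·σ_3 + 1·σ_4 = 6(Δ_3 - Δ_2) = -54
Clamped end conditions give two more equations: 2h_0·σ_0 + h_0·σ_1 = 6(Δ_0 - p'(-1)) = 54 and h_3·σ_3 + 2h_3·σ_4 = 6(p'(3) - Δ_3) = 42.
Forward elimination and back-substitution give σ_0 = 234/7, σ_1 = -90/7, σ_2 = 6, σ_3 = -162/7, σ_4 = 228/7.
On [0, 1], p(x) = 7 + 37/7·x - 45/7·x² + 22/7·x³.
With x = 1/4: p(1/4) = 255/32.

7.9688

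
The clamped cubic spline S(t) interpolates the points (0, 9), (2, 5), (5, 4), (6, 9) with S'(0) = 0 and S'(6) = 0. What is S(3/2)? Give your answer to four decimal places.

6.5192

Put m_i = S'' at the i-th knot. Here h = (2, 3, 1) and Δ = (-2, -1/3, 5), so the interior equations h_(i-1)·m_(i-1) + 2(h_(i-1)+h_i)·m_i + h_i·m_(i+1) = 6(Δ_i − Δ_(i-1)) read
  2·m_0 + 10·m_1 + 3·m_2 = 6(Δ_1 - Δ_0) = 10
  3·m_1 + 8·m_2 + 1·m_3 = 6(Δ_2 - Δ_1) = 32
Clamped end conditions give two more equations: 2h_0·m_0 + h_0·m_1 = 6(Δ_0 - S'(0)) = -12 and h_2·m_2 + 2h_2·m_3 = 6(S'(6) - Δ_2) = -30.
Forward elimination and back-substitution give m_0 = -110/39, m_1 = -14/39, m_2 = 250/39, m_3 = -710/39.
On [0, 2], S(t) = 9 + 0·t - 55/39·t² + 8/39·t³.
With t = 3/2: S(3/2) = 339/52.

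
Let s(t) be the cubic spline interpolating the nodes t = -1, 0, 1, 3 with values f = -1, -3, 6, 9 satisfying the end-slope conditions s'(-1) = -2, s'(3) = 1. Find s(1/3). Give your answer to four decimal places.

Let σ_i = s''(x_i). Step sizes h_i = 1, 1, 2; slopes of the chords Δ_i = (y_(i+1) - y_i)/h_i = -2, 9, 3/2.
  1·σ_0 + 4·σ_1 + 1·σ_2 = 6(Δ_1 - Δ_0) = 66
  1·σ_1 + 6·σ_2 + 2·σ_3 = 6(Δ_2 - Δ_1) = -45
Clamped end conditions give two more equations: 2h_0·σ_0 + h_0·σ_1 = 6(Δ_0 - s'(-1)) = 0 and h_2·σ_2 + 2h_2·σ_3 = 6(s'(3) - Δ_2) = -3.
Hence σ_0 = -249/22, σ_1 = 249/11, σ_2 = -291/22, σ_3 = 129/22.
On [0, 1], s(t) = -3 + 161/44·t + 249/22·t² - 263/44·t³.
With t = 1/3: s(1/3) = -221/297.

-0.7441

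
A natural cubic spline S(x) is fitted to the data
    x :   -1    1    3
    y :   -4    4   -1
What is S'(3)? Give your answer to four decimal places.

Write M_i for S''(x_i). With h_i = 2, 2 and divided differences Δ_i = 4, -5/2, the continuity of S' gives the tridiagonal system
  2·M_0 + 8·M_1 + 2·M_2 = 6(Δ_1 - Δ_0) = -39
Natural end conditions: M_0 = M_2 = 0.
Forward elimination and back-substitution give M_0 = 0, M_1 = -39/8, M_2 = 0.
On [1, 3], S'(x) = b_1 + 2c_1·(x - 1) + 3d_1·(x - 1)² with b_1 = Δ_1 - h_1(2M_1 + M_2)/6 = 3/4, c_1 = M_1/2 = -39/16, d_1 = (M_2 - M_1)/(6h_1) = 13/32. So S'(3) = -33/8.

-4.1250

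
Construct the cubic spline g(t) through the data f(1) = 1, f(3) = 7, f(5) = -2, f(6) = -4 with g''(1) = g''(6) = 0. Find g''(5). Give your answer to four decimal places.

With m_i denoting the second derivative at x_i, h_i = 2, 2, 1, and Δ_i = (y_(i+1) − y_i)/h_i = 3, -9/2, -2:
  2·m_0 + 8·m_1 + 2·m_2 = 6(Δ_1 - Δ_0) = -45
  2·m_1 + 6·m_2 + 1·m_3 = 6(Δ_2 - Δ_1) = 15
Natural end conditions: m_0 = m_3 = 0.
Hence m_0 = 0, m_1 = -75/11, m_2 = 105/22, m_3 = 0.

4.7727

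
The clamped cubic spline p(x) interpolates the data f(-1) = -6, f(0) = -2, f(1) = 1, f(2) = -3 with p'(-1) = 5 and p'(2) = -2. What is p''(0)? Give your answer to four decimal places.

3.3333

Let m_i = p''(x_i). Step sizes h_i = 1, 1, 1; slopes of the chords Δ_i = (y_(i+1) - y_i)/h_i = 4, 3, -4.
  1·m_0 + 4·m_1 + 1·m_2 = 6(Δ_1 - Δ_0) = -6
  1·m_1 + 4·m_2 + 1·m_3 = 6(Δ_2 - Δ_1) = -42
Clamped end conditions give two more equations: 2h_0·m_0 + h_0·m_1 = 6(Δ_0 - p'(-1)) = -6 and h_2·m_2 + 2h_2·m_3 = 6(p'(2) - Δ_2) = 12.
Solving: m_0 = -14/3, m_1 = 10/3, m_2 = -44/3, m_3 = 40/3.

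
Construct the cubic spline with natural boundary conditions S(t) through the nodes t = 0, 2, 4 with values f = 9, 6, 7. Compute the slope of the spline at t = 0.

With m_i denoting the second derivative at x_i, h_i = 2, 2, and Δ_i = (y_(i+1) − y_i)/h_i = -3/2, 1/2:
  2·m_0 + 8·m_1 + 2·m_2 = 6(Δ_1 - Δ_0) = 12
Natural end conditions: m_0 = m_2 = 0.
Forward elimination and back-substitution give m_0 = 0, m_1 = 3/2, m_2 = 0.
On [0, 2], S'(t) = b_0 + 2c_0·t + 3d_0·t² with b_0 = Δ_0 - h_0(2m_0 + m_1)/6 = -2, c_0 = m_0/2 = 0, d_0 = (m_1 - m_0)/(6h_0) = 1/8. So S'(0) = -2.

-2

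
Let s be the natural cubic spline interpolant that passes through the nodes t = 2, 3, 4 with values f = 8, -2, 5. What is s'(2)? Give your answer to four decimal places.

-14.2500

With M_i denoting the second derivative at x_i, h_i = 1, 1, and Δ_i = (y_(i+1) − y_i)/h_i = -10, 7:
  1·M_0 + 4·M_1 + 1·M_2 = 6(Δ_1 - Δ_0) = 102
Natural end conditions: M_0 = M_2 = 0.
Forward elimination and back-substitution give M_0 = 0, M_1 = 51/2, M_2 = 0.
On [2, 3], s'(t) = b_0 + 2c_0·(t - 2) + 3d_0·(t - 2)² with b_0 = Δ_0 - h_0(2M_0 + M_1)/6 = -57/4, c_0 = M_0/2 = 0, d_0 = (M_1 - M_0)/(6h_0) = 17/4. So s'(2) = -57/4.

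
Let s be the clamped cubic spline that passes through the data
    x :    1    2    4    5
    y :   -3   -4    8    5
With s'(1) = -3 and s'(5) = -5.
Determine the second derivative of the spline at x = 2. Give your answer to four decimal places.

11.2000

Let σ_i = s''(x_i). Step sizes h_i = 1, 2, 1; slopes of the chords Δ_i = (y_(i+1) - y_i)/h_i = -1, 6, -3.
  1·σ_0 + 6·σ_1 + 2·σ_2 = 6(Δ_1 - Δ_0) = 42
  2·σ_1 + 6·σ_2 + 1·σ_3 = 6(Δ_2 - Δ_1) = -54
Clamped end conditions give two more equations: 2h_0·σ_0 + h_0·σ_1 = 6(Δ_0 - s'(1)) = 12 and h_2·σ_2 + 2h_2·σ_3 = 6(s'(5) - Δ_2) = -12.
Solving the tridiagonal system: σ_0 = 2/5, σ_1 = 56/5, σ_2 = -64/5, σ_3 = 2/5.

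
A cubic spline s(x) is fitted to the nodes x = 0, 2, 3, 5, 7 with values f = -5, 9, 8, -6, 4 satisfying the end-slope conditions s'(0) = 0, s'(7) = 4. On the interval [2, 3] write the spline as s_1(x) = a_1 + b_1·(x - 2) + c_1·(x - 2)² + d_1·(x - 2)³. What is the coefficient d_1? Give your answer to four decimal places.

With m_i denoting the second derivative at x_i, h_i = 2, 1, 2, 2, and Δ_i = (y_(i+1) − y_i)/h_i = 7, -1, -7, 5:
  2·m_0 + 6·m_1 + 1·m_2 = 6(Δ_1 - Δ_0) = -48
  1·m_1 + 6·m_2 + 2·m_3 = 6(Δ_2 - Δ_1) = -36
  2·m_2 + 8·m_3 + 2·m_4 = 6(Δ_3 - Δ_2) = 72
Clamped end conditions give two more equations: 2h_0·m_0 + h_0·m_1 = 6(Δ_0 - s'(0)) = 42 and h_3·m_3 + 2h_3·m_4 = 6(s'(7) - Δ_3) = -6.
Solving the tridiagonal system: m_0 = 2021/122, m_1 = -740/61, m_2 = -509/61, m_3 = 799/61, m_4 = -491/61.
On [2, 3], with s_1(x) = a_1 + b_1·(x - 2) + c_1·(x - 2)² + d_1·(x - 2)³: c_1 = m_1/2 = -370/61, d_1 = (m_2 - m_1)/(6h_1) = 77/122, b_1 = Δ_1 - h_1(2m_1 + m_2)/6 = 541/122.

0.6311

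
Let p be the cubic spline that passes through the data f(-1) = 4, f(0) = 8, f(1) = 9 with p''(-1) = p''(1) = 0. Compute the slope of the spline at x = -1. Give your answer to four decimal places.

4.7500

Write m_i for p''(x_i). With h_i = 1, 1 and divided differences Δ_i = 4, 1, the continuity of p' gives the tridiagonal system
  1·m_0 + 4·m_1 + 1·m_2 = 6(Δ_1 - Δ_0) = -18
Natural end conditions: m_0 = m_2 = 0.
Solving: m_0 = 0, m_1 = -9/2, m_2 = 0.
On [-1, 0], p'(x) = b_0 + 2c_0·(x + 1) + 3d_0·(x + 1)² with b_0 = Δ_0 - h_0(2m_0 + m_1)/6 = 19/4, c_0 = m_0/2 = 0, d_0 = (m_1 - m_0)/(6h_0) = -3/4. So p'(-1) = 19/4.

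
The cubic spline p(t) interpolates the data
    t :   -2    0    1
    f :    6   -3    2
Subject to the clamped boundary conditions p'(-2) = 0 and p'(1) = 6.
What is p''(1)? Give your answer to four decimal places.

With σ_i denoting the second derivative at x_i, h_i = 2, 1, and Δ_i = (y_(i+1) − y_i)/h_i = -9/2, 5:
  2·σ_0 + 6·σ_1 + 1·σ_2 = 6(Δ_1 - Δ_0) = 57
Clamped end conditions give two more equations: 2h_0·σ_0 + h_0·σ_1 = 6(Δ_0 - p'(-2)) = -27 and h_1·σ_1 + 2h_1·σ_2 = 6(p'(1) - Δ_1) = 6.
Solving: σ_0 = -57/4, σ_1 = 15, σ_2 = -9/2.

-4.5000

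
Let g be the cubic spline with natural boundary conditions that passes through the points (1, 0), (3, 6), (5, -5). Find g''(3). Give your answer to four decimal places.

-6.3750

Put M_i = g'' at the i-th knot. Here h = (2, 2) and Δ = (3, -11/2), so the interior equations h_(i-1)·M_(i-1) + 2(h_(i-1)+h_i)·M_i + h_i·M_(i+1) = 6(Δ_i − Δ_(i-1)) read
  2·M_0 + 8·M_1 + 2·M_2 = 6(Δ_1 - Δ_0) = -51
Natural end conditions: M_0 = M_2 = 0.
Solving: M_0 = 0, M_1 = -51/8, M_2 = 0.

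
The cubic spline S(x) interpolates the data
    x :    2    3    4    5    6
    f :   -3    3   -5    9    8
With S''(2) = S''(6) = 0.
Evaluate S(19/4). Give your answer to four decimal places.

5.4573

With σ_i denoting the second derivative at x_i, h_i = 1, 1, 1, 1, and Δ_i = (y_(i+1) − y_i)/h_i = 6, -8, 14, -1:
  1·σ_0 + 4·σ_1 + 1·σ_2 = 6(Δ_1 - Δ_0) = -84
  1·σ_1 + 4·σ_2 + 1·σ_3 = 6(Δ_2 - Δ_1) = 132
  1·σ_2 + 4·σ_3 + 1·σ_4 = 6(Δ_3 - Δ_2) = -90
Natural end conditions: σ_0 = σ_4 = 0.
Solving the tridiagonal system: σ_0 = 0, σ_1 = -939/28, σ_2 = 351/7, σ_3 = -981/28, σ_4 = 0.
On [4, 5], S(x) = -5 + 25/8·(x - 4) + 351/14·(x - 4)² - 795/56·(x - 4)³.
With (x - 4) = 3/4: S(19/4) = 19559/3584.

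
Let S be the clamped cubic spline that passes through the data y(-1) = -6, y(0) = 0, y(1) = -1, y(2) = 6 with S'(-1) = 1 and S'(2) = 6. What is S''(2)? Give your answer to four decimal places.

Write M_i for S''(x_i). With h_i = 1, 1, 1 and divided differences Δ_i = 6, -1, 7, the continuity of S' gives the tridiagonal system
  1·M_0 + 4·M_1 + 1·M_2 = 6(Δ_1 - Δ_0) = -42
  1·M_1 + 4·M_2 + 1·M_3 = 6(Δ_2 - Δ_1) = 48
Clamped end conditions give two more equations: 2h_0·M_0 + h_0·M_1 = 6(Δ_0 - S'(-1)) = 30 and h_2·M_2 + 2h_2·M_3 = 6(S'(2) - Δ_2) = -6.
Solving: M_0 = 392/15, M_1 = -334/15, M_2 = 314/15, M_3 = -202/15.

-13.4667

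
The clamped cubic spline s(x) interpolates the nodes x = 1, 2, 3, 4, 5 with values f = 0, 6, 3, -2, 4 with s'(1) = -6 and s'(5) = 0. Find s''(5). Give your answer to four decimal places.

-30.4286

Put M_i = s'' at the i-th knot. Here h = (1, 1, 1, 1) and Δ = (6, -3, -5, 6), so the interior equations h_(i-1)·M_(i-1) + 2(h_(i-1)+h_i)·M_i + h_i·M_(i+1) = 6(Δ_i − Δ_(i-1)) read
  1·M_0 + 4·M_1 + 1·M_2 = 6(Δ_1 - Δ_0) = -54
  1·M_1 + 4·M_2 + 1·M_3 = 6(Δ_2 - Δ_1) = -12
  1·M_2 + 4·M_3 + 1·M_4 = 6(Δ_3 - Δ_2) = 66
Clamped end conditions give two more equations: 2h_0·M_0 + h_0·M_1 = 6(Δ_0 - s'(1)) = 72 and h_3·M_3 + 2h_3·M_4 = 6(s'(5) - Δ_3) = -36.
Forward elimination and back-substitution give M_0 = 339/7, M_1 = -174/7, M_2 = -3, M_3 = 174/7, M_4 = -213/7.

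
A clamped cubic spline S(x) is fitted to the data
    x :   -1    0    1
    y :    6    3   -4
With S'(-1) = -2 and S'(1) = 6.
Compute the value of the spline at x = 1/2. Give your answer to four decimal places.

With M_i denoting the second derivative at x_i, h_i = 1, 1, and Δ_i = (y_(i+1) − y_i)/h_i = -3, -7:
  1·M_0 + 4·M_1 + 1·M_2 = 6(Δ_1 - Δ_0) = -24
Clamped end conditions give two more equations: 2h_0·M_0 + h_0·M_1 = 6(Δ_0 - S'(-1)) = -6 and h_1·M_1 + 2h_1·M_2 = 6(S'(1) - Δ_1) = 78.
Solving the tridiagonal system: M_0 = 7, M_1 = -20, M_2 = 49.
On [0, 1], S(x) = 3 - 17/2·x - 10·x² + 23/2·x³.
With x = 1/2: S(1/2) = -37/16.

-2.3125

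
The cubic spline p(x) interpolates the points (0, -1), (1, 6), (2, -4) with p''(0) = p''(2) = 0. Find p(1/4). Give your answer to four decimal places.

With M_i denoting the second derivative at x_i, h_i = 1, 1, and Δ_i = (y_(i+1) − y_i)/h_i = 7, -10:
  1·M_0 + 4·M_1 + 1·M_2 = 6(Δ_1 - Δ_0) = -102
Natural end conditions: M_0 = M_2 = 0.
Hence M_0 = 0, M_1 = -51/2, M_2 = 0.
On [0, 1], p(x) = -1 + 45/4·x + 0·x² - 17/4·x³.
With x = 1/4: p(1/4) = 447/256.

1.7461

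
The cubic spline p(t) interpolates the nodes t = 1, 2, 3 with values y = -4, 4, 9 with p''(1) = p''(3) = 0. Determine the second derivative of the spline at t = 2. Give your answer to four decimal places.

-4.5000

Write σ_i for p''(x_i). With h_i = 1, 1 and divided differences Δ_i = 8, 5, the continuity of p' gives the tridiagonal system
  1·σ_0 + 4·σ_1 + 1·σ_2 = 6(Δ_1 - Δ_0) = -18
Natural end conditions: σ_0 = σ_2 = 0.
Forward elimination and back-substitution give σ_0 = 0, σ_1 = -9/2, σ_2 = 0.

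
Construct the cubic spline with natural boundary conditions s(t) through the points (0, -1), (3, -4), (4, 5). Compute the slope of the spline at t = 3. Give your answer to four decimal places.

6.5000

With M_i denoting the second derivative at x_i, h_i = 3, 1, and Δ_i = (y_(i+1) − y_i)/h_i = -1, 9:
  3·M_0 + 8·M_1 + 1·M_2 = 6(Δ_1 - Δ_0) = 60
Natural end conditions: M_0 = M_2 = 0.
Solving: M_0 = 0, M_1 = 15/2, M_2 = 0.
On [3, 4], s'(t) = b_1 + 2c_1·(t - 3) + 3d_1·(t - 3)² with b_1 = Δ_1 - h_1(2M_1 + M_2)/6 = 13/2, c_1 = M_1/2 = 15/4, d_1 = (M_2 - M_1)/(6h_1) = -5/4. So s'(3) = 13/2.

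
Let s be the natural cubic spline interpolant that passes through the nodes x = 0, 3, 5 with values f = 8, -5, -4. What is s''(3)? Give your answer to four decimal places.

Let M_i = s''(x_i). Step sizes h_i = 3, 2; slopes of the chords Δ_i = (y_(i+1) - y_i)/h_i = -13/3, 1/2.
  3·M_0 + 10·M_1 + 2·M_2 = 6(Δ_1 - Δ_0) = 29
Natural end conditions: M_0 = M_2 = 0.
Hence M_0 = 0, M_1 = 29/10, M_2 = 0.

2.9000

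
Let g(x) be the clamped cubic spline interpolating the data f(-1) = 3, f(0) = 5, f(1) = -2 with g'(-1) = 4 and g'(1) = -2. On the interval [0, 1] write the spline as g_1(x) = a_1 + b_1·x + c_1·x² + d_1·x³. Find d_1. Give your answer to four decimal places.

7.7500

Let M_i = g''(x_i). Step sizes h_i = 1, 1; slopes of the chords Δ_i = (y_(i+1) - y_i)/h_i = 2, -7.
  1·M_0 + 4·M_1 + 1·M_2 = 6(Δ_1 - Δ_0) = -54
Clamped end conditions give two more equations: 2h_0·M_0 + h_0·M_1 = 6(Δ_0 - g'(-1)) = -12 and h_1·M_1 + 2h_1·M_2 = 6(g'(1) - Δ_1) = 30.
Hence M_0 = 9/2, M_1 = -21, M_2 = 51/2.
On [0, 1], with g_1(x) = a_1 + b_1·x + c_1·x² + d_1·x³: c_1 = M_1/2 = -21/2, d_1 = (M_2 - M_1)/(6h_1) = 31/4, b_1 = Δ_1 - h_1(2M_1 + M_2)/6 = -17/4.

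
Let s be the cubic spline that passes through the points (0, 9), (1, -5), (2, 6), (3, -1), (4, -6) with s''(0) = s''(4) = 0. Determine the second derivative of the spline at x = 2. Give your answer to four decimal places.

-42.4286

Write M_i for s''(x_i). With h_i = 1, 1, 1, 1 and divided differences Δ_i = -14, 11, -7, -5, the continuity of s' gives the tridiagonal system
  1·M_0 + 4·M_1 + 1·M_2 = 6(Δ_1 - Δ_0) = 150
  1·M_1 + 4·M_2 + 1·M_3 = 6(Δ_2 - Δ_1) = -108
  1·M_2 + 4·M_3 + 1·M_4 = 6(Δ_3 - Δ_2) = 12
Natural end conditions: M_0 = M_4 = 0.
Forward elimination and back-substitution give M_0 = 0, M_1 = 1347/28, M_2 = -297/7, M_3 = 381/28, M_4 = 0.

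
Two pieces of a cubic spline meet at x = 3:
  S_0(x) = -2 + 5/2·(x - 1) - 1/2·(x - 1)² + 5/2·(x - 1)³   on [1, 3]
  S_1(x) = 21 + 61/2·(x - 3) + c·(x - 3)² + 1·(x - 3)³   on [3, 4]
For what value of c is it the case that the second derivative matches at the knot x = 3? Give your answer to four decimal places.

S_0''(x) = -1 + 15·(x - 1), so S_0''(3) = 29. On the right, S_1''(3) = 2c, so c = 29/2.

14.5000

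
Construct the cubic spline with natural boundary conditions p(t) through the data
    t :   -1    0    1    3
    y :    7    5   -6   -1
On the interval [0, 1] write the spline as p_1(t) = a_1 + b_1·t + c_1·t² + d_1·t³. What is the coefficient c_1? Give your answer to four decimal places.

-8.8043

With M_i denoting the second derivative at x_i, h_i = 1, 1, 2, and Δ_i = (y_(i+1) − y_i)/h_i = -2, -11, 5/2:
  1·M_0 + 4·M_1 + 1·M_2 = 6(Δ_1 - Δ_0) = -54
  1·M_1 + 6·M_2 + 2·M_3 = 6(Δ_2 - Δ_1) = 81
Natural end conditions: M_0 = M_3 = 0.
Forward elimination and back-substitution give M_0 = 0, M_1 = -405/23, M_2 = 378/23, M_3 = 0.
On [0, 1], with p_1(t) = a_1 + b_1·t + c_1·t² + d_1·t³: c_1 = M_1/2 = -405/46, d_1 = (M_2 - M_1)/(6h_1) = 261/46, b_1 = Δ_1 - h_1(2M_1 + M_2)/6 = -181/23.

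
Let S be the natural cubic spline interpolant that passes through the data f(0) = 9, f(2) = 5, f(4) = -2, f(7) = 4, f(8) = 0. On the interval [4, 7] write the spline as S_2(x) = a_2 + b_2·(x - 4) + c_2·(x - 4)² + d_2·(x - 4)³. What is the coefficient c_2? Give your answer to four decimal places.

2.9104

With m_i denoting the second derivative at x_i, h_i = 2, 2, 3, 1, and Δ_i = (y_(i+1) − y_i)/h_i = -2, -7/2, 2, -4:
  2·m_0 + 8·m_1 + 2·m_2 = 6(Δ_1 - Δ_0) = -9
  2·m_1 + 10·m_2 + 3·m_3 = 6(Δ_2 - Δ_1) = 33
  3·m_2 + 8·m_3 + 1·m_4 = 6(Δ_3 - Δ_2) = -36
Natural end conditions: m_0 = m_4 = 0.
Forward elimination and back-substitution give m_0 = 0, m_1 = -1383/536, m_2 = 390/67, m_3 = -1791/268, m_4 = 0.
On [4, 7], with S_2(x) = a_2 + b_2·(x - 4) + c_2·(x - 4)² + d_2·(x - 4)³: c_2 = m_2/2 = 195/67, d_2 = (m_3 - m_2)/(6h_2) = -1117/1608, b_2 = Δ_2 - h_2(2m_2 + m_3)/6 = -257/536.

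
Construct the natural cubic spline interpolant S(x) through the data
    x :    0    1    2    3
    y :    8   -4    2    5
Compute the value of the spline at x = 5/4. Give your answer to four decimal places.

Let M_i = S''(x_i). Step sizes h_i = 1, 1, 1; slopes of the chords Δ_i = (y_(i+1) - y_i)/h_i = -12, 6, 3.
  1·M_0 + 4·M_1 + 1·M_2 = 6(Δ_1 - Δ_0) = 108
  1·M_1 + 4·M_2 + 1·M_3 = 6(Δ_2 - Δ_1) = -18
Natural end conditions: M_0 = M_3 = 0.
Solving the tridiagonal system: M_0 = 0, M_1 = 30, M_2 = -12, M_3 = 0.
On [1, 2], S(x) = -4 - 2·(x - 1) + 15·(x - 1)² - 7·(x - 1)³.
With (x - 1) = 1/4: S(5/4) = -235/64.

-3.6719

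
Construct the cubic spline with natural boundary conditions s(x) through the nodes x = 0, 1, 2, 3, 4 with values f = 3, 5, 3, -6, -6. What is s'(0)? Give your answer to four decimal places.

2.4107

Let σ_i = s''(x_i). Step sizes h_i = 1, 1, 1, 1; slopes of the chords Δ_i = (y_(i+1) - y_i)/h_i = 2, -2, -9, 0.
  1·σ_0 + 4·σ_1 + 1·σ_2 = 6(Δ_1 - Δ_0) = -24
  1·σ_1 + 4·σ_2 + 1·σ_3 = 6(Δ_2 - Δ_1) = -42
  1·σ_2 + 4·σ_3 + 1·σ_4 = 6(Δ_3 - Δ_2) = 54
Natural end conditions: σ_0 = σ_4 = 0.
Hence σ_0 = 0, σ_1 = -69/28, σ_2 = -99/7, σ_3 = 477/28, σ_4 = 0.
On [0, 1], s'(x) = b_0 + 2c_0·x + 3d_0·x² with b_0 = Δ_0 - h_0(2σ_0 + σ_1)/6 = 135/56, c_0 = σ_0/2 = 0, d_0 = (σ_1 - σ_0)/(6h_0) = -23/56. So s'(0) = 135/56.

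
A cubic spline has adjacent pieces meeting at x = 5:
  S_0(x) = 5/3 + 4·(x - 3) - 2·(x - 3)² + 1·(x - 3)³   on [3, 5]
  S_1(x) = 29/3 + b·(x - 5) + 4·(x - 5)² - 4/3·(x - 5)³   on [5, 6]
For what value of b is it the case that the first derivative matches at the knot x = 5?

S_0'(x) = 4 - 4·(x - 3) + 3·(x - 3)², so S_0'(5) = 8. On the right, S_1'(5) = b, so b = 8.

8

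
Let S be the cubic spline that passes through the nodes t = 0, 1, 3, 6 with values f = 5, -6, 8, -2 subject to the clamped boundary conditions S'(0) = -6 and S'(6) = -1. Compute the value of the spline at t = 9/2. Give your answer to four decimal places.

5.8026

With m_i denoting the second derivative at x_i, h_i = 1, 2, 3, and Δ_i = (y_(i+1) − y_i)/h_i = -11, 7, -10/3:
  1·m_0 + 6·m_1 + 2·m_2 = 6(Δ_1 - Δ_0) = 108
  2·m_1 + 10·m_2 + 3·m_3 = 6(Δ_2 - Δ_1) = -62
Clamped end conditions give two more equations: 2h_0·m_0 + h_0·m_1 = 6(Δ_0 - S'(0)) = -30 and h_2·m_2 + 2h_2·m_3 = 6(S'(6) - Δ_2) = 14.
Forward elimination and back-substitution give m_0 = -548/19, m_1 = 526/19, m_2 = -278/19, m_3 = 550/57.
On [3, 6], S(t) = 8 + 123/19·(t - 3) - 139/19·(t - 3)² + 692/513·(t - 3)³.
With (t - 3) = 3/2: S(9/2) = 441/76.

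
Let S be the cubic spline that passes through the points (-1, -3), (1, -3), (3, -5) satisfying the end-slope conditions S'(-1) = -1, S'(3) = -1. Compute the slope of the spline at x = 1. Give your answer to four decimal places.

-0.2500

Put M_i = S'' at the i-th knot. Here h = (2, 2) and Δ = (0, -1), so the interior equations h_(i-1)·M_(i-1) + 2(h_(i-1)+h_i)·M_i + h_i·M_(i+1) = 6(Δ_i − Δ_(i-1)) read
  2·M_0 + 8·M_1 + 2·M_2 = 6(Δ_1 - Δ_0) = -6
Clamped end conditions give two more equations: 2h_0·M_0 + h_0·M_1 = 6(Δ_0 - S'(-1)) = 6 and h_1·M_1 + 2h_1·M_2 = 6(S'(3) - Δ_1) = 0.
Hence M_0 = 9/4, M_1 = -3/2, M_2 = 3/4.
On [1, 3], S'(x) = b_1 + 2c_1·(x - 1) + 3d_1·(x - 1)² with b_1 = Δ_1 - h_1(2M_1 + M_2)/6 = -1/4, c_1 = M_1/2 = -3/4, d_1 = (M_2 - M_1)/(6h_1) = 3/16. So S'(1) = -1/4.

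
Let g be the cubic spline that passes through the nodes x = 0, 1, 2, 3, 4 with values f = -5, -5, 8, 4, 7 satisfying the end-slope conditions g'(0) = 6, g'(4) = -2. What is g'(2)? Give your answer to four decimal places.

5.4286

Write σ_i for g''(x_i). With h_i = 1, 1, 1, 1 and divided differences Δ_i = 0, 13, -4, 3, the continuity of g' gives the tridiagonal system
  1·σ_0 + 4·σ_1 + 1·σ_2 = 6(Δ_1 - Δ_0) = 78
  1·σ_1 + 4·σ_2 + 1·σ_3 = 6(Δ_2 - Δ_1) = -102
  1·σ_2 + 4·σ_3 + 1·σ_4 = 6(Δ_3 - Δ_2) = 42
Clamped end conditions give two more equations: 2h_0·σ_0 + h_0·σ_1 = 6(Δ_0 - g'(0)) = -36 and h_3·σ_3 + 2h_3·σ_4 = 6(g'(4) - Δ_3) = -30.
Solving: σ_0 = -529/14, σ_1 = 277/7, σ_2 = -85/2, σ_3 = 199/7, σ_4 = -409/14.
On [2, 3], g'(x) = b_2 + 2c_2·(x - 2) + 3d_2·(x - 2)² with b_2 = Δ_2 - h_2(2σ_2 + σ_3)/6 = 38/7, c_2 = σ_2/2 = -85/4, d_2 = (σ_3 - σ_2)/(6h_2) = 331/28. So g'(2) = 38/7.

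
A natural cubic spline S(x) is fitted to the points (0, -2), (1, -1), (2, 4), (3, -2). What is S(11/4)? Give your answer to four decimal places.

Write m_i for S''(x_i). With h_i = 1, 1, 1 and divided differences Δ_i = 1, 5, -6, the continuity of S' gives the tridiagonal system
  1·m_0 + 4·m_1 + 1·m_2 = 6(Δ_1 - Δ_0) = 24
  1·m_1 + 4·m_2 + 1·m_3 = 6(Δ_2 - Δ_1) = -66
Natural end conditions: m_0 = m_3 = 0.
Solving the tridiagonal system: m_0 = 0, m_1 = 54/5, m_2 = -96/5, m_3 = 0.
On [2, 3], S(x) = 4 + 2/5·(x - 2) - 48/5·(x - 2)² + 16/5·(x - 2)³.
With (x - 2) = 3/4: S(11/4) = 1/4.

0.2500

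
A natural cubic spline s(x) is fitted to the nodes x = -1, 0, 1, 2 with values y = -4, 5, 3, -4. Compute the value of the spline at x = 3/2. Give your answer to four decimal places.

Write σ_i for s''(x_i). With h_i = 1, 1, 1 and divided differences Δ_i = 9, -2, -7, the continuity of s' gives the tridiagonal system
  1·σ_0 + 4·σ_1 + 1·σ_2 = 6(Δ_1 - Δ_0) = -66
  1·σ_1 + 4·σ_2 + 1·σ_3 = 6(Δ_2 - Δ_1) = -30
Natural end conditions: σ_0 = σ_3 = 0.
Solving the tridiagonal system: σ_0 = 0, σ_1 = -78/5, σ_2 = -18/5, σ_3 = 0.
On [1, 2], s(x) = 3 - 29/5·(x - 1) - 9/5·(x - 1)² + 3/5·(x - 1)³.
With (x - 1) = 1/2: s(3/2) = -11/40.

-0.2750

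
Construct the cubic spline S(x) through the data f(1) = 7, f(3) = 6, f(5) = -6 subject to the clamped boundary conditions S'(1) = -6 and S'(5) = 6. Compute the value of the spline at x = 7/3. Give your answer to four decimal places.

6.8148

Put M_i = S'' at the i-th knot. Here h = (2, 2) and Δ = (-1/2, -6), so the interior equations h_(i-1)·M_(i-1) + 2(h_(i-1)+h_i)·M_i + h_i·M_(i+1) = 6(Δ_i − Δ_(i-1)) read
  2·M_0 + 8·M_1 + 2·M_2 = 6(Δ_1 - Δ_0) = -33
Clamped end conditions give two more equations: 2h_0·M_0 + h_0·M_1 = 6(Δ_0 - S'(1)) = 33 and h_1·M_1 + 2h_1·M_2 = 6(S'(5) - Δ_1) = 72.
Solving the tridiagonal system: M_0 = 123/8, M_1 = -57/4, M_2 = 201/8.
On [1, 3], S(x) = 7 - 6·(x - 1) + 123/16·(x - 1)² - 79/32·(x - 1)³.
With (x - 1) = 4/3: S(7/3) = 184/27.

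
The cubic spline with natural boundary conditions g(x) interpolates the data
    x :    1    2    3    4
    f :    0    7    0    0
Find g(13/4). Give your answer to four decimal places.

Write M_i for g''(x_i). With h_i = 1, 1, 1 and divided differences Δ_i = 7, -7, 0, the continuity of g' gives the tridiagonal system
  1·M_0 + 4·M_1 + 1·M_2 = 6(Δ_1 - Δ_0) = -84
  1·M_1 + 4·M_2 + 1·M_3 = 6(Δ_2 - Δ_1) = 42
Natural end conditions: M_0 = M_3 = 0.
Solving: M_0 = 0, M_1 = -126/5, M_2 = 84/5, M_3 = 0.
On [3, 4], g(x) = 0 - 28/5·(x - 3) + 42/5·(x - 3)² - 14/5·(x - 3)³.
With (x - 3) = 1/4: g(13/4) = -147/160.

-0.9188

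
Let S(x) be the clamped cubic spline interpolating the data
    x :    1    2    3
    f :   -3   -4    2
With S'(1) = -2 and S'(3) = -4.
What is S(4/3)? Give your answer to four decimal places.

-3.9444

Write M_i for S''(x_i). With h_i = 1, 1 and divided differences Δ_i = -1, 6, the continuity of S' gives the tridiagonal system
  1·M_0 + 4·M_1 + 1·M_2 = 6(Δ_1 - Δ_0) = 42
Clamped end conditions give two more equations: 2h_0·M_0 + h_0·M_1 = 6(Δ_0 - S'(1)) = 6 and h_1·M_1 + 2h_1·M_2 = 6(S'(3) - Δ_1) = -60.
Hence M_0 = -17/2, M_1 = 23, M_2 = -83/2.
On [1, 2], S(x) = -3 - 2·(x - 1) - 17/4·(x - 1)² + 21/4·(x - 1)³.
With (x - 1) = 1/3: S(4/3) = -71/18.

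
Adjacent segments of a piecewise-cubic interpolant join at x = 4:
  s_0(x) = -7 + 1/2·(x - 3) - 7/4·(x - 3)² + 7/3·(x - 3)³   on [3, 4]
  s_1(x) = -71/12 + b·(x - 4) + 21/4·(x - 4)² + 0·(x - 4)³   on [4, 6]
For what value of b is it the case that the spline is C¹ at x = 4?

s_0'(x) = 1/2 - 7/2·(x - 3) + 7·(x - 3)², so s_0'(4) = 4. On the right, s_1'(4) = b, so b = 4.

4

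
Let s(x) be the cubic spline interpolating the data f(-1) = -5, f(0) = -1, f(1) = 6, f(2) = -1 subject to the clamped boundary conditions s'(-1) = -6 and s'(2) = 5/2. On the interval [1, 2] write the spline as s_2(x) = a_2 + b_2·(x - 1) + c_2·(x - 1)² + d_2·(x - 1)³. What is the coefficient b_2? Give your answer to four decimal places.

With M_i denoting the second derivative at x_i, h_i = 1, 1, 1, and Δ_i = (y_(i+1) − y_i)/h_i = 4, 7, -7:
  1·M_0 + 4·M_1 + 1·M_2 = 6(Δ_1 - Δ_0) = 18
  1·M_1 + 4·M_2 + 1·M_3 = 6(Δ_2 - Δ_1) = -84
Clamped end conditions give two more equations: 2h_0·M_0 + h_0·M_1 = 6(Δ_0 - s'(-1)) = 60 and h_2·M_2 + 2h_2·M_3 = 6(s'(2) - Δ_2) = 57.
Solving: M_0 = 403/15, M_1 = 94/15, M_2 = -509/15, M_3 = 682/15.
On [1, 2], with s_2(x) = a_2 + b_2·(x - 1) + c_2·(x - 1)² + d_2·(x - 1)³: c_2 = M_2/2 = -509/30, d_2 = (M_3 - M_2)/(6h_2) = 397/30, b_2 = Δ_2 - h_2(2M_2 + M_3)/6 = -49/15.

-3.2667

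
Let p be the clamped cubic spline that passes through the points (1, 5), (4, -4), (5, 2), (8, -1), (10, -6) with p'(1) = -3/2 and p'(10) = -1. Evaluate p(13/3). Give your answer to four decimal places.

-2.2846

Write M_i for p''(x_i). With h_i = 3, 1, 3, 2 and divided differences Δ_i = -3, 6, -1, -5/2, the continuity of p' gives the tridiagonal system
  3·M_0 + 8·M_1 + 1·M_2 = 6(Δ_1 - Δ_0) = 54
  1·M_1 + 8·M_2 + 3·M_3 = 6(Δ_2 - Δ_1) = -42
  3·M_2 + 10·M_3 + 2·M_4 = 6(Δ_3 - Δ_2) = -9
Clamped end conditions give two more equations: 2h_0·M_0 + h_0·M_1 = 6(Δ_0 - p'(1)) = -9 and h_3·M_3 + 2h_3·M_4 = 6(p'(10) - Δ_3) = 9.
Forward elimination and back-substitution give M_0 = -1161/178, M_1 = 894/89, M_2 = -1209/178, M_3 = 68/89, M_4 = 665/356.
On [4, 5], p(x) = -4 + 1347/356·(x - 4) + 447/89·(x - 4)² - 999/356·(x - 4)³.
With (x - 4) = 1/3: p(13/3) = -610/267.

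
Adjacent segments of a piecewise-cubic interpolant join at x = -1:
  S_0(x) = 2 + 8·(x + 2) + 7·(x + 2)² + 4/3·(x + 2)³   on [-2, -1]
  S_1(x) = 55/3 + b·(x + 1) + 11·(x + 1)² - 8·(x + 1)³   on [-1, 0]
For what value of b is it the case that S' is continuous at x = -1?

S_0'(x) = 8 + 14·(x + 2) + 4·(x + 2)², so S_0'(-1) = 26. On the right, S_1'(-1) = b, so b = 26.

26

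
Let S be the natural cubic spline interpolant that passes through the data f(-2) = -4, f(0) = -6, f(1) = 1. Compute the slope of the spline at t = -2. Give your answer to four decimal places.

Let σ_i = S''(x_i). Step sizes h_i = 2, 1; slopes of the chords Δ_i = (y_(i+1) - y_i)/h_i = -1, 7.
  2·σ_0 + 6·σ_1 + 1·σ_2 = 6(Δ_1 - Δ_0) = 48
Natural end conditions: σ_0 = σ_2 = 0.
Solving the tridiagonal system: σ_0 = 0, σ_1 = 8, σ_2 = 0.
On [-2, 0], S'(t) = b_0 + 2c_0·(t + 2) + 3d_0·(t + 2)² with b_0 = Δ_0 - h_0(2σ_0 + σ_1)/6 = -11/3, c_0 = σ_0/2 = 0, d_0 = (σ_1 - σ_0)/(6h_0) = 2/3. So S'(-2) = -11/3.

-3.6667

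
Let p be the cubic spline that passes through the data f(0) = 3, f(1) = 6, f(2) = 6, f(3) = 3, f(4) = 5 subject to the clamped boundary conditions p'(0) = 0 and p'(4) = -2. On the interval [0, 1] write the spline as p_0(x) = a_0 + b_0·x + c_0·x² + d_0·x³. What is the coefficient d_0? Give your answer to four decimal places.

With M_i denoting the second derivative at x_i, h_i = 1, 1, 1, 1, and Δ_i = (y_(i+1) − y_i)/h_i = 3, 0, -3, 2:
  1·M_0 + 4·M_1 + 1·M_2 = 6(Δ_1 - Δ_0) = -18
  1·M_1 + 4·M_2 + 1·M_3 = 6(Δ_2 - Δ_1) = -18
  1·M_2 + 4·M_3 + 1·M_4 = 6(Δ_3 - Δ_2) = 30
Clamped end conditions give two more equations: 2h_0·M_0 + h_0·M_1 = 6(Δ_0 - p'(0)) = 18 and h_3·M_3 + 2h_3·M_4 = 6(p'(4) - Δ_3) = -24.
Solving the tridiagonal system: M_0 = 167/14, M_1 = -41/7, M_2 = -13/2, M_3 = 97/7, M_4 = -265/14.
On [0, 1], with p_0(x) = a_0 + b_0·x + c_0·x² + d_0·x³: c_0 = M_0/2 = 167/28, d_0 = (M_1 - M_0)/(6h_0) = -83/28, b_0 = Δ_0 - h_0(2M_0 + M_1)/6 = 0.

-2.9643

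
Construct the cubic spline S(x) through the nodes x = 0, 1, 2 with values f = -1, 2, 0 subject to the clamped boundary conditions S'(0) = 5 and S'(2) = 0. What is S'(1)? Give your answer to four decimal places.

With m_i denoting the second derivative at x_i, h_i = 1, 1, and Δ_i = (y_(i+1) − y_i)/h_i = 3, -2:
  1·m_0 + 4·m_1 + 1·m_2 = 6(Δ_1 - Δ_0) = -30
Clamped end conditions give two more equations: 2h_0·m_0 + h_0·m_1 = 6(Δ_0 - S'(0)) = -12 and h_1·m_1 + 2h_1·m_2 = 6(S'(2) - Δ_1) = 12.
Forward elimination and back-substitution give m_0 = -1, m_1 = -10, m_2 = 11.
On [1, 2], S'(x) = b_1 + 2c_1·(x - 1) + 3d_1·(x - 1)² with b_1 = Δ_1 - h_1(2m_1 + m_2)/6 = -1/2, c_1 = m_1/2 = -5, d_1 = (m_2 - m_1)/(6h_1) = 7/2. So S'(1) = -1/2.

-0.5000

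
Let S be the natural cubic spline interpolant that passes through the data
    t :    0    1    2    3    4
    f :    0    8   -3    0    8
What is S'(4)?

8

Write σ_i for S''(x_i). With h_i = 1, 1, 1, 1 and divided differences Δ_i = 8, -11, 3, 8, the continuity of S' gives the tridiagonal system
  1·σ_0 + 4·σ_1 + 1·σ_2 = 6(Δ_1 - Δ_0) = -114
  1·σ_1 + 4·σ_2 + 1·σ_3 = 6(Δ_2 - Δ_1) = 84
  1·σ_2 + 4·σ_3 + 1·σ_4 = 6(Δ_3 - Δ_2) = 30
Natural end conditions: σ_0 = σ_4 = 0.
Hence σ_0 = 0, σ_1 = -36, σ_2 = 30, σ_3 = 0, σ_4 = 0.
On [3, 4], S'(t) = b_3 + 2c_3·(t - 3) + 3d_3·(t - 3)² with b_3 = Δ_3 - h_3(2σ_3 + σ_4)/6 = 8, c_3 = σ_3/2 = 0, d_3 = (σ_4 - σ_3)/(6h_3) = 0. So S'(4) = 8.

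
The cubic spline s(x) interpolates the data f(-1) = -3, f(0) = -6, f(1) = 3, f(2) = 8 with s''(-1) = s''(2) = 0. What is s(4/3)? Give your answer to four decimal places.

Let m_i = s''(x_i). Step sizes h_i = 1, 1, 1; slopes of the chords Δ_i = (y_(i+1) - y_i)/h_i = -3, 9, 5.
  1·m_0 + 4·m_1 + 1·m_2 = 6(Δ_1 - Δ_0) = 72
  1·m_1 + 4·m_2 + 1·m_3 = 6(Δ_2 - Δ_1) = -24
Natural end conditions: m_0 = m_3 = 0.
Solving: m_0 = 0, m_1 = 104/5, m_2 = -56/5, m_3 = 0.
On [1, 2], s(x) = 3 + 131/15·(x - 1) - 28/5·(x - 1)² + 28/15·(x - 1)³.
With (x - 1) = 1/3: s(4/3) = 434/81.

5.3580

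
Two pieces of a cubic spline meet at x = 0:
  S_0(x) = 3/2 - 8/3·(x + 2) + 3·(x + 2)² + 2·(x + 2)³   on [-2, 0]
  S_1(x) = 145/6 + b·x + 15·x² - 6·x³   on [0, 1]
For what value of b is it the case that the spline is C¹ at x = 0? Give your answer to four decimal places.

33.3333

S_0'(x) = -8/3 + 6·(x + 2) + 6·(x + 2)², so S_0'(0) = 100/3. On the right, S_1'(0) = b, so b = 100/3.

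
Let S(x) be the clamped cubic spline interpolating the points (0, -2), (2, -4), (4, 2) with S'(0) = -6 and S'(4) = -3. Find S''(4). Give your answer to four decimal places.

-11.2500

Let M_i = S''(x_i). Step sizes h_i = 2, 2; slopes of the chords Δ_i = (y_(i+1) - y_i)/h_i = -1, 3.
  2·M_0 + 8·M_1 + 2·M_2 = 6(Δ_1 - Δ_0) = 24
Clamped end conditions give two more equations: 2h_0·M_0 + h_0·M_1 = 6(Δ_0 - S'(0)) = 30 and h_1·M_1 + 2h_1·M_2 = 6(S'(4) - Δ_1) = -36.
Hence M_0 = 21/4, M_1 = 9/2, M_2 = -45/4.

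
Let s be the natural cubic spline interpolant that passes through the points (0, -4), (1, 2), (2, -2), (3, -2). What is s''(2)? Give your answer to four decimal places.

Write m_i for s''(x_i). With h_i = 1, 1, 1 and divided differences Δ_i = 6, -4, 0, the continuity of s' gives the tridiagonal system
  1·m_0 + 4·m_1 + 1·m_2 = 6(Δ_1 - Δ_0) = -60
  1·m_1 + 4·m_2 + 1·m_3 = 6(Δ_2 - Δ_1) = 24
Natural end conditions: m_0 = m_3 = 0.
Hence m_0 = 0, m_1 = -88/5, m_2 = 52/5, m_3 = 0.

10.4000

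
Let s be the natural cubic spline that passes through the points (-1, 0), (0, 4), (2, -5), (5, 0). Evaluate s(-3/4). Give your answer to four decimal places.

1.4074

Put σ_i = s'' at the i-th knot. Here h = (1, 2, 3) and Δ = (4, -9/2, 5/3), so the interior equations h_(i-1)·σ_(i-1) + 2(h_(i-1)+h_i)·σ_i + h_i·σ_(i+1) = 6(Δ_i − Δ_(i-1)) read
  1·σ_0 + 6·σ_1 + 2·σ_2 = 6(Δ_1 - Δ_0) = -51
  2·σ_1 + 10·σ_2 + 3·σ_3 = 6(Δ_2 - Δ_1) = 37
Natural end conditions: σ_0 = σ_3 = 0.
Forward elimination and back-substitution give σ_0 = 0, σ_1 = -73/7, σ_2 = 81/14, σ_3 = 0.
On [-1, 0], s(x) = 0 + 241/42·(x + 1) + 0·(x + 1)² - 73/42·(x + 1)³.
With (x + 1) = 1/4: s(-3/4) = 1261/896.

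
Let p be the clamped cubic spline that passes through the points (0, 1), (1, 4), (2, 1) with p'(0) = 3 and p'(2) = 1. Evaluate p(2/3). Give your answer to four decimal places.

3.5926

With M_i denoting the second derivative at x_i, h_i = 1, 1, and Δ_i = (y_(i+1) − y_i)/h_i = 3, -3:
  1·M_0 + 4·M_1 + 1·M_2 = 6(Δ_1 - Δ_0) = -36
Clamped end conditions give two more equations: 2h_0·M_0 + h_0·M_1 = 6(Δ_0 - p'(0)) = 0 and h_1·M_1 + 2h_1·M_2 = 6(p'(2) - Δ_1) = 24.
Solving: M_0 = 8, M_1 = -16, M_2 = 20.
On [0, 1], p(x) = 1 + 3·x + 4·x² - 4·x³.
With x = 2/3: p(2/3) = 97/27.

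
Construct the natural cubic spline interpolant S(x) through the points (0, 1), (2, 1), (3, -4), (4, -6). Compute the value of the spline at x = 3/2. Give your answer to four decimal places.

Put M_i = S'' at the i-th knot. Here h = (2, 1, 1) and Δ = (0, -5, -2), so the interior equations h_(i-1)·M_(i-1) + 2(h_(i-1)+h_i)·M_i + h_i·M_(i+1) = 6(Δ_i − Δ_(i-1)) read
  2·M_0 + 6·M_1 + 1·M_2 = 6(Δ_1 - Δ_0) = -30
  1·M_1 + 4·M_2 + 1·M_3 = 6(Δ_2 - Δ_1) = 18
Natural end conditions: M_0 = M_3 = 0.
Hence M_0 = 0, M_1 = -6, M_2 = 6, M_3 = 0.
On [0, 2], S(x) = 1 + 2·x + 0·x² - 1/2·x³.
With x = 3/2: S(3/2) = 37/16.

2.3125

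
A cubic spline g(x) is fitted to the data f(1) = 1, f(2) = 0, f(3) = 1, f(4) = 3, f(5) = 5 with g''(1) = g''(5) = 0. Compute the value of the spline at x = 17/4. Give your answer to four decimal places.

3.5117

Write σ_i for g''(x_i). With h_i = 1, 1, 1, 1 and divided differences Δ_i = -1, 1, 2, 2, the continuity of g' gives the tridiagonal system
  1·σ_0 + 4·σ_1 + 1·σ_2 = 6(Δ_1 - Δ_0) = 12
  1·σ_1 + 4·σ_2 + 1·σ_3 = 6(Δ_2 - Δ_1) = 6
  1·σ_2 + 4·σ_3 + 1·σ_4 = 6(Δ_3 - Δ_2) = 0
Natural end conditions: σ_0 = σ_4 = 0.
Forward elimination and back-substitution give σ_0 = 0, σ_1 = 39/14, σ_2 = 6/7, σ_3 = -3/14, σ_4 = 0.
On [4, 5], g(x) = 3 + 29/14·(x - 4) - 3/28·(x - 4)² + 1/28·(x - 4)³.
With (x - 4) = 1/4: g(17/4) = 899/256.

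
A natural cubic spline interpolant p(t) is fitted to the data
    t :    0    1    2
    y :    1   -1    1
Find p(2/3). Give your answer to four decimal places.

With M_i denoting the second derivative at x_i, h_i = 1, 1, and Δ_i = (y_(i+1) − y_i)/h_i = -2, 2:
  1·M_0 + 4·M_1 + 1·M_2 = 6(Δ_1 - Δ_0) = 24
Natural end conditions: M_0 = M_2 = 0.
Solving the tridiagonal system: M_0 = 0, M_1 = 6, M_2 = 0.
On [0, 1], p(t) = 1 - 3·t + 0·t² + 1·t³.
With t = 2/3: p(2/3) = -19/27.

-0.7037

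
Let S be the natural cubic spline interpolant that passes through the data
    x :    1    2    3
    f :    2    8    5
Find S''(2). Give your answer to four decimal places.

Put M_i = S'' at the i-th knot. Here h = (1, 1) and Δ = (6, -3), so the interior equations h_(i-1)·M_(i-1) + 2(h_(i-1)+h_i)·M_i + h_i·M_(i+1) = 6(Δ_i − Δ_(i-1)) read
  1·M_0 + 4·M_1 + 1·M_2 = 6(Δ_1 - Δ_0) = -54
Natural end conditions: M_0 = M_2 = 0.
Hence M_0 = 0, M_1 = -27/2, M_2 = 0.

-13.5000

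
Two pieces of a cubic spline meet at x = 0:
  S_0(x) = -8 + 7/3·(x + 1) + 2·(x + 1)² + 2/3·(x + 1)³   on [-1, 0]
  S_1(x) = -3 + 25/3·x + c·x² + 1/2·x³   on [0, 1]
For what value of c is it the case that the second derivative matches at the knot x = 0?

4

S_0''(x) = 4 + 4·(x + 1), so S_0''(0) = 8. On the right, S_1''(0) = 2c, so c = 4.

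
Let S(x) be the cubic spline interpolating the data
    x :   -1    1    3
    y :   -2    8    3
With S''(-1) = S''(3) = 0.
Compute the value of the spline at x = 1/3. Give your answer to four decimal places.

With m_i denoting the second derivative at x_i, h_i = 2, 2, and Δ_i = (y_(i+1) − y_i)/h_i = 5, -5/2:
  2·m_0 + 8·m_1 + 2·m_2 = 6(Δ_1 - Δ_0) = -45
Natural end conditions: m_0 = m_2 = 0.
Forward elimination and back-substitution give m_0 = 0, m_1 = -45/8, m_2 = 0.
On [-1, 1], S(x) = -2 + 55/8·(x + 1) + 0·(x + 1)² - 15/32·(x + 1)³.
With (x + 1) = 4/3: S(1/3) = 109/18.

6.0556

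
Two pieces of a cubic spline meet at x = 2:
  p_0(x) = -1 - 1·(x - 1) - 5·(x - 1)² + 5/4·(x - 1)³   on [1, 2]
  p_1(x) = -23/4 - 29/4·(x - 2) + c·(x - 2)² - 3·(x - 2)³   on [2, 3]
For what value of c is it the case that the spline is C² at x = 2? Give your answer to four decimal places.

p_0''(x) = -10 + 15/2·(x - 1), so p_0''(2) = -5/2. On the right, p_1''(2) = 2c, so c = -5/4.

-1.2500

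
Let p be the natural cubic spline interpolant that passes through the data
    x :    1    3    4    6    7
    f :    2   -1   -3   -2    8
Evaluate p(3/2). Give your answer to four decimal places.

1.3105

Let M_i = p''(x_i). Step sizes h_i = 2, 1, 2, 1; slopes of the chords Δ_i = (y_(i+1) - y_i)/h_i = -3/2, -2, 1/2, 10.
  2·M_0 + 6·M_1 + 1·M_2 = 6(Δ_1 - Δ_0) = -3
  1·M_1 + 6·M_2 + 2·M_3 = 6(Δ_2 - Δ_1) = 15
  2·M_2 + 6·M_3 + 1·M_4 = 6(Δ_3 - Δ_2) = 57
Natural end conditions: M_0 = M_4 = 0.
Hence M_0 = 0, M_1 = -12/31, M_2 = -21/31, M_3 = 603/62, M_4 = 0.
On [1, 3], p(x) = 2 - 85/62·(x - 1) + 0·(x - 1)² - 1/31·(x - 1)³.
With (x - 1) = 1/2: p(3/2) = 325/248.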